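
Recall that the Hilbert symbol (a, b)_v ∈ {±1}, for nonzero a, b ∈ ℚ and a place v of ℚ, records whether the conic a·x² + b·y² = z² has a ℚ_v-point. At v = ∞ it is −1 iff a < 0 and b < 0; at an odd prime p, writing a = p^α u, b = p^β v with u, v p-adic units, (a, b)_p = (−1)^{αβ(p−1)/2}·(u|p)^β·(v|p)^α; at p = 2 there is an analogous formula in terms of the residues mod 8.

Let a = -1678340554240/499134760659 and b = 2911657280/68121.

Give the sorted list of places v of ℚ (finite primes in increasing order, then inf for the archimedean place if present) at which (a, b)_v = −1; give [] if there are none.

Mod squares: a ≡ -49210, b ≡ 24605. Check v ∈ {∞, 2, 3, 5, 7, 19, 23, 29, 37, 43}.
v=37: a=37^3·(≡29), b=37^1·(≡16) mod 37; (29|37)=-1, (16|37)=+1; (−1)^{3·1·18}·(-1)^1·(+1)^3 = -1.
v=∞: -49210 < 0 and 24605 > 0  ⇒  (a,b)_∞ = +1.
v=19: a=19^-1·(≡8), b=19^1·(≡2) mod 19; (8|19)=-1, (2|19)=-1; (−1)^{-1·1·9}·(-1)^1·(-1)^-1 = -1.
v=5: a=5^1·(≡3), b=5^1·(≡1) mod 5; (3|5)=-1, (1|5)=+1; (−1)^{1·1·2}·(-1)^1·(+1)^1 = -1.
v=29: a=29^-2·(≡17), b=29^-2·(≡4) mod 29; (17|29)=-1, (4|29)=+1; (−1)^{-2·-2·14}·(-1)^-2·(+1)^-2 = +1.
v=43: a=43^2·(≡31), b=43^2·(≡21) mod 43; (31|43)=+1, (21|43)=+1; (−1)^{2·2·21}·(+1)^2·(+1)^2 = +1.
v=7: a=7^1·(≡3), b=7^1·(≡2) mod 7; (3|7)=-1, (2|7)=+1; (−1)^{1·1·3}·(-1)^1·(+1)^1 = +1.
v=23: a=23^-2·(≡14), b=23^0·(≡1) mod 23; (14|23)=-1, (1|23)=+1; (−1)^{-2·0·11}·(-1)^0·(+1)^-2 = +1.
v=3: a=3^-10·(≡2), b=3^-4·(≡2) mod 3; (2|3)=-1, (2|3)=-1; (−1)^{-10·-4·1}·(-1)^-4·(-1)^-10 = +1.
v=2: v_2(a)=9, v_2(b)=6; units ≡ 3, 5 (mod 8); ε·ε+αω+βω = 1·0+9·1+6·1 ≡ 1  ⇒  (a,b)_2 = -1.
Ram(-49210, 24605) = {2, 5, 19, 37}; no ℚ_2-point on the conic.

[2, 5, 19, 37]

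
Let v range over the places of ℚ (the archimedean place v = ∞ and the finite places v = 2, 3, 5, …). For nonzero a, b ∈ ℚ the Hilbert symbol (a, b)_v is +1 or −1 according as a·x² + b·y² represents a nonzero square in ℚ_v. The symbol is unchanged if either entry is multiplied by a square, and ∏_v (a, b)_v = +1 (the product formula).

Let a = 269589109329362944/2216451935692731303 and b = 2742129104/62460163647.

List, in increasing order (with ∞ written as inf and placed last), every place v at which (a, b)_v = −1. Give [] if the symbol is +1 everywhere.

(a, b) ≡ (7, 203) mod (ℚ^×)²; places V = {2, 3, 7, 11, 13, 17, 23, 29, 37, ∞}.
(a,b)_37: α=-6, u≡1; β=-4, v≡17 (mod 37); (1|37)=+1, (17|37)=-1; sign (−1)^0·+1^-4·-1^-6 = +1.
(a,b)_7: α=-3, u≡4; β=-1, v≡4 (mod 7); (4|7)=+1, (4|7)=+1; sign (−1)^1·+1^-1·+1^-3 = -1.
(a,b)_3: α=-2, u≡1; β=-2, v≡2 (mod 3); (1|3)=+1, (2|3)=-1; sign (−1)^0·+1^-2·-1^-2 = +1.
(a,b)_11: α=4, u≡6; β=2, v≡1 (mod 11); (6|11)=-1, (1|11)=+1; sign (−1)^0·-1^2·+1^4 = +1.
(a,b)_17: α=4, u≡12; β=2, v≡4 (mod 17); (12|17)=-1, (4|17)=+1; sign (−1)^0·-1^2·+1^4 = +1.
(a,b)_∞: sgn(7)=+, sgn(203)=+, so +1.
(a,b)_23: α=-4, u≡11; β=-2, v≡15 (mod 23); (11|23)=-1, (15|23)=-1; sign (−1)^0·-1^-2·-1^-4 = +1.
(a,b)_2: α=18, β=4; u≡7, v≡3 (mod 8); ε(u)ε(v)=1·1, αω(v)=18·1, βω(u)=4·0; sum ≡ 1  ⇒  -1.
(a,b)_13: α=0, u≡7; β=2, v≡11 (mod 13); (7|13)=-1, (11|13)=-1; sign (−1)^0·-1^2·-1^0 = +1.
(a,b)_29: α=2, u≡4; β=1, v≡4 (mod 29); (4|29)=+1, (4|29)=+1; sign (−1)^0·+1^1·+1^2 = +1.
|Ram(7, 203)| = 2, even; anisotropic at {2, 7}.

[2, 7]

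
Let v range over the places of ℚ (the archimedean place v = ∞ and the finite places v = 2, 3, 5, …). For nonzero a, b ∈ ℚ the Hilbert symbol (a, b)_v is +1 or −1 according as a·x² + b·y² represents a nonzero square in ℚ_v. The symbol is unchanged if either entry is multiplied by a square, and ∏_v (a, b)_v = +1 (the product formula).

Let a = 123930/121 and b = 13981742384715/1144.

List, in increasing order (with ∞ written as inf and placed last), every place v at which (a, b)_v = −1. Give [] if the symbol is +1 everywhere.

Mod squares: a ≡ 170, b ≡ 10010. Check v ∈ {∞, 2, 3, 5, 7, 11, 13, 17}.
v=17: a=17^1·(≡7), b=17^4·(≡14) mod 17; (7|17)=-1, (14|17)=-1; (−1)^{1·4·8}·(-1)^4·(-1)^1 = -1.
v=3: a=3^6·(≡2), b=3^14·(≡2) mod 3; (2|3)=-1, (2|3)=-1; (−1)^{6·14·1}·(-1)^14·(-1)^6 = +1.
v=7: a=7^0·(≡1), b=7^1·(≡4) mod 7; (1|7)=+1, (4|7)=+1; (−1)^{0·1·3}·(+1)^1·(+1)^0 = +1.
v=2: v_2(a)=1, v_2(b)=-3; units ≡ 5, 5 (mod 8); ε·ε+αω+βω = 0·0+1·1+-3·1 ≡ 0  ⇒  (a,b)_2 = +1.
v=11: a=11^-2·(≡4), b=11^-1·(≡10) mod 11; (4|11)=+1, (10|11)=-1; (−1)^{-2·-1·5}·(+1)^-1·(-1)^-2 = +1.
v=13: a=13^0·(≡10), b=13^-1·(≡4) mod 13; (10|13)=+1, (4|13)=+1; (−1)^{0·-1·6}·(+1)^-1·(+1)^0 = +1.
v=5: a=5^1·(≡1), b=5^1·(≡2) mod 5; (1|5)=+1, (2|5)=-1; (−1)^{1·1·2}·(+1)^1·(-1)^1 = -1.
v=∞: 170 > 0 and 10010 > 0  ⇒  (a,b)_∞ = +1.
(170, 10010 / ℚ) ramifies at {5, 17}: a division algebra.

[5, 17]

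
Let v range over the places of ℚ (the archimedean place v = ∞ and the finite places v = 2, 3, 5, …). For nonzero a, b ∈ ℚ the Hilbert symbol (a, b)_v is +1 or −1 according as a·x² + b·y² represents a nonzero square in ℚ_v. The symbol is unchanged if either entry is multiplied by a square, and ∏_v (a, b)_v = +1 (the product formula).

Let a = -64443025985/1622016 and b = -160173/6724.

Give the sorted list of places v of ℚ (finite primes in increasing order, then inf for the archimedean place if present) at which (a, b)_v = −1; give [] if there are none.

[5, inf]

(a, b) ≡ (-715, -13) mod (ℚ^×)²; places V = {2, 3, 5, 11, 13, 23, 37, 41, ∞}.
(a,b)_37: α=4, u≡21; β=2, v≡8 (mod 37); (21|37)=+1, (8|37)=-1; sign (−1)^0·+1^2·-1^4 = +1.
(a,b)_11: α=-1, u≡3; β=0, v≡3 (mod 11); (3|11)=+1, (3|11)=+1; sign (−1)^0·+1^0·+1^-1 = +1.
(a,b)_13: α=1, u≡10; β=1, v≡1 (mod 13); (10|13)=+1, (1|13)=+1; sign (−1)^0·+1^1·+1^1 = +1.
(a,b)_41: α=0, u≡23; β=-2, v≡24 (mod 41); (23|41)=+1, (24|41)=-1; sign (−1)^0·+1^-2·-1^0 = +1.
(a,b)_5: α=1, u≡3; β=0, v≡3 (mod 5); (3|5)=-1, (3|5)=-1; sign (−1)^0·-1^0·-1^1 = -1.
(a,b)_3: α=-2, u≡2; β=2, v≡2 (mod 3); (2|3)=-1, (2|3)=-1; sign (−1)^0·-1^2·-1^-2 = +1.
(a,b)_∞: sgn(-715)=−, sgn(-13)=−, so -1.
(a,b)_23: α=2, u≡7; β=0, v≡20 (mod 23); (7|23)=-1, (20|23)=-1; sign (−1)^0·-1^0·-1^2 = +1.
(a,b)_2: α=-14, β=-2; u≡5, v≡3 (mod 8); ε(u)ε(v)=0·1, αω(v)=-14·1, βω(u)=-2·1; sum ≡ 0  ⇒  +1.
(-715, -13 / ℚ) ramifies at {5, ∞}: a division algebra.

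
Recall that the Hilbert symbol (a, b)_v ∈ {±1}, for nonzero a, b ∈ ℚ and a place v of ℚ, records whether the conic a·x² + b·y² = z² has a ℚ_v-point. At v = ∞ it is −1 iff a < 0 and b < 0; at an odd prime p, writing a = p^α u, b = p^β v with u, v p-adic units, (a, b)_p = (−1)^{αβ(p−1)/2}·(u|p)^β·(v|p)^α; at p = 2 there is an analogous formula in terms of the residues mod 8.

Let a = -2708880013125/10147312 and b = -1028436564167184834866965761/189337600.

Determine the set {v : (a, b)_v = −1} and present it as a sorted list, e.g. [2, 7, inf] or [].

Mod squares: a ≡ -3095547, b ≡ -1031849. Check v ∈ {∞, 2, 3, 5, 7, 11, 13, 17, 23, 29, 41, 43}.
v=∞: -3095547 < 0 and -1031849 < 0  ⇒  (a,b)_∞ = -1.
v=13: a=13^1·(≡8), b=13^5·(≡8) mod 13; (8|13)=-1, (8|13)=-1; (−1)^{1·5·6}·(-1)^5·(-1)^1 = +1.
v=5: a=5^4·(≡2), b=5^-2·(≡1) mod 5; (2|5)=-1, (1|5)=+1; (−1)^{4·-2·2}·(-1)^-2·(+1)^4 = +1.
v=7: a=7^-3·(≡4), b=7^1·(≡6) mod 7; (4|7)=+1, (6|7)=-1; (−1)^{-3·1·3}·(+1)^1·(-1)^-3 = +1.
v=23: a=23^1·(≡22), b=23^5·(≡14) mod 23; (22|23)=-1, (14|23)=-1; (−1)^{1·5·11}·(-1)^5·(-1)^1 = -1.
v=11: a=11^2·(≡8), b=11^2·(≡2) mod 11; (8|11)=-1, (2|11)=-1; (−1)^{2·2·5}·(-1)^2·(-1)^2 = +1.
v=43: a=43^-2·(≡23), b=43^-2·(≡7) mod 43; (23|43)=+1, (7|43)=-1; (−1)^{-2·-2·21}·(+1)^-2·(-1)^-2 = +1.
v=3: a=3^5·(≡1), b=3^6·(≡1) mod 3; (1|3)=+1, (1|3)=+1; (−1)^{5·6·1}·(+1)^6·(+1)^5 = +1.
v=29: a=29^1·(≡4), b=29^3·(≡11) mod 29; (4|29)=+1, (11|29)=-1; (−1)^{1·3·14}·(+1)^3·(-1)^1 = -1.
v=41: a=41^0·(≡30), b=41^2·(≡18) mod 41; (30|41)=-1, (18|41)=+1; (−1)^{0·2·20}·(-1)^2·(+1)^0 = +1.
v=2: v_2(a)=-4, v_2(b)=-12; units ≡ 5, 7 (mod 8); ε·ε+αω+βω = 0·1+-4·0+-12·1 ≡ 0  ⇒  (a,b)_2 = +1.
v=17: a=17^1·(≡9), b=17^1·(≡12) mod 17; (9|17)=+1, (12|17)=-1; (−1)^{1·1·8}·(+1)^1·(-1)^1 = -1.
Ram(-3095547, -1031849) = {17, 23, 29, ∞}; no ℚ_17-point on the conic.

[17, 23, 29, inf]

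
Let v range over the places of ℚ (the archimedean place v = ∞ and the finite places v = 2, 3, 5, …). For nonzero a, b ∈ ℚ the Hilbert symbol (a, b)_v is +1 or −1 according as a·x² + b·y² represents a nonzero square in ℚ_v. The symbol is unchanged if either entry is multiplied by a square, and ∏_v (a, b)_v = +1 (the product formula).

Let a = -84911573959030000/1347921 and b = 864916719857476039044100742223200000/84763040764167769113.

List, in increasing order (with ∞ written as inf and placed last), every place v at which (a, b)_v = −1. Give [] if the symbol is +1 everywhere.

[3, 5, 7, 13]

(a, b) ≡ (-7, 15015) mod (ℚ^×)²; places V = {2, 3, 5, 7, 11, 13, 17, 19, 29, 37, 41, 43, ∞}.
(a,b)_5: α=4, u≡2; β=5, v≡3 (mod 5); (2|5)=-1, (3|5)=-1; sign (−1)^0·-1^5·-1^4 = -1.
(a,b)_11: α=0, u≡9; β=-1, v≡5 (mod 11); (9|11)=+1, (5|11)=+1; sign (−1)^0·+1^-1·+1^0 = +1.
(a,b)_2: α=4, β=8; u≡1, v≡7 (mod 8); ε(u)ε(v)=0·1, αω(v)=4·0, βω(u)=8·0; sum ≡ 0  ⇒  +1.
(a,b)_43: α=-2, u≡38; β=-4, v≡7 (mod 43); (38|43)=+1, (7|43)=-1; sign (−1)^0·+1^-4·-1^-2 = +1.
(a,b)_29: α=0, u≡1; β=-2, v≡16 (mod 29); (1|29)=+1, (16|29)=+1; sign (−1)^0·+1^-2·+1^0 = +1.
(a,b)_13: α=4, u≡5; β=9, v≡8 (mod 13); (5|13)=-1, (8|13)=-1; sign (−1)^0·-1^9·-1^4 = -1.
(a,b)_∞: sgn(-7)=−, sgn(15015)=+, so +1.
(a,b)_37: α=0, u≡3; β=2, v≡3 (mod 37); (3|37)=+1, (3|37)=+1; sign (−1)^0·+1^2·+1^0 = +1.
(a,b)_19: α=2, u≡15; β=4, v≡16 (mod 19); (15|19)=-1, (16|19)=+1; sign (−1)^0·-1^4·+1^2 = +1.
(a,b)_7: α=7, u≡5; β=11, v≡5 (mod 7); (5|7)=-1, (5|7)=-1; sign (−1)^1·-1^11·-1^7 = -1.
(a,b)_17: α=0, u≡10; β=2, v≡13 (mod 17); (10|17)=-1, (13|17)=+1; sign (−1)^0·-1^2·+1^0 = +1.
(a,b)_41: α=0, u≡27; β=-2, v≡23 (mod 41); (27|41)=-1, (23|41)=+1; sign (−1)^0·-1^-2·+1^0 = +1.
(a,b)_3: α=-6, u≡2; β=-13, v≡1 (mod 3); (2|3)=-1, (1|3)=+1; sign (−1)^0·-1^-13·+1^-6 = -1.
|Ram(-7, 15015)| = 4, even; anisotropic at {3, 5, 7, 13}.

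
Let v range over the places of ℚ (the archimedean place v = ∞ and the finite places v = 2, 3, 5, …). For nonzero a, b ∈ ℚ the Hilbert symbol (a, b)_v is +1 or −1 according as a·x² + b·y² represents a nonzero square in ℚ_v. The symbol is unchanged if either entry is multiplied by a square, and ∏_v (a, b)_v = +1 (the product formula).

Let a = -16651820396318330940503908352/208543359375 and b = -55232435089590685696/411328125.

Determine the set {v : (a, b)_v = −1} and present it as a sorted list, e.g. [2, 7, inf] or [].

[3, inf]

(a, b) ≡ (-269178, -13) mod (ℚ^×)²; places V = {2, 3, 5, 7, 11, 13, 17, 19, 23, 29, ∞}.
(a,b)_3: α=-5, u≡1; β=-4, v≡2 (mod 3); (1|3)=+1, (2|3)=-1; sign (−1)^0·+1^-4·-1^-5 = -1.
(a,b)_29: α=3, u≡27; β=2, v≡9 (mod 29); (27|29)=-1, (9|29)=+1; sign (−1)^0·-1^2·+1^3 = +1.
(a,b)_5: α=-8, u≡3; β=-8, v≡3 (mod 5); (3|5)=-1, (3|5)=-1; sign (−1)^0·-1^-8·-1^-8 = +1.
(a,b)_11: α=4, u≡3; β=2, v≡3 (mod 11); (3|11)=+1, (3|11)=+1; sign (−1)^0·+1^2·+1^4 = +1.
(a,b)_7: α=5, u≡1; β=4, v≡4 (mod 7); (1|7)=+1, (4|7)=+1; sign (−1)^0·+1^4·+1^5 = +1.
(a,b)_13: α=-3, u≡9; β=-1, v≡12 (mod 13); (9|13)=+1, (12|13)=+1; sign (−1)^0·+1^-1·+1^-3 = +1.
(a,b)_19: α=4, u≡3; β=2, v≡6 (mod 19); (3|19)=-1, (6|19)=+1; sign (−1)^0·-1^2·+1^4 = +1.
(a,b)_23: α=2, u≡7; β=2, v≡21 (mod 23); (7|23)=-1, (21|23)=-1; sign (−1)^0·-1^2·-1^2 = +1.
(a,b)_2: α=13, β=12; u≡3, v≡3 (mod 8); ε(u)ε(v)=1·1, αω(v)=13·1, βω(u)=12·1; sum ≡ 0  ⇒  +1.
(a,b)_17: α=3, u≡5; β=2, v≡2 (mod 17); (5|17)=-1, (2|17)=+1; sign (−1)^0·-1^2·+1^3 = +1.
(a,b)_∞: sgn(-269178)=−, sgn(-13)=−, so -1.
|Ram(-269178, -13)| = 2, even; anisotropic at {3, ∞}.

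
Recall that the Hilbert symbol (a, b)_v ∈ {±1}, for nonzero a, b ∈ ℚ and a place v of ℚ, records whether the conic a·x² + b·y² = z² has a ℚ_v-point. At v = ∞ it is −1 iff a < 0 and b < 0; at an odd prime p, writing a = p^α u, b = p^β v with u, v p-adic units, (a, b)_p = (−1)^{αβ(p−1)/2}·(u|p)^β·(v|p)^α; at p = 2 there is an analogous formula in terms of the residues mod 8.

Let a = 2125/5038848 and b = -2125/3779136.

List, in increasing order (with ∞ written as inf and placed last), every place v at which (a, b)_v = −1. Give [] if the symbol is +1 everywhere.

Mod squares: a ≡ 255, b ≡ -85. Check v ∈ {∞, 2, 3, 5, 17}.
v=17: a=17^1·(≡15), b=17^1·(≡14) mod 17; (15|17)=+1, (14|17)=-1; (−1)^{1·1·8}·(+1)^1·(-1)^1 = -1.
v=2: v_2(a)=-8, v_2(b)=-6; units ≡ 7, 3 (mod 8); ε·ε+αω+βω = 1·1+-8·1+-6·0 ≡ 1  ⇒  (a,b)_2 = -1.
v=3: a=3^-9·(≡1), b=3^-10·(≡2) mod 3; (1|3)=+1, (2|3)=-1; (−1)^{-9·-10·1}·(+1)^-10·(-1)^-9 = -1.
v=5: a=5^3·(≡4), b=5^3·(≡3) mod 5; (4|5)=+1, (3|5)=-1; (−1)^{3·3·2}·(+1)^3·(-1)^3 = -1.
v=∞: 255 > 0 and -85 < 0  ⇒  (a,b)_∞ = +1.
|Ram(255, -85)| = 4, even; anisotropic at {2, 3, 5, 17}.

[2, 3, 5, 17]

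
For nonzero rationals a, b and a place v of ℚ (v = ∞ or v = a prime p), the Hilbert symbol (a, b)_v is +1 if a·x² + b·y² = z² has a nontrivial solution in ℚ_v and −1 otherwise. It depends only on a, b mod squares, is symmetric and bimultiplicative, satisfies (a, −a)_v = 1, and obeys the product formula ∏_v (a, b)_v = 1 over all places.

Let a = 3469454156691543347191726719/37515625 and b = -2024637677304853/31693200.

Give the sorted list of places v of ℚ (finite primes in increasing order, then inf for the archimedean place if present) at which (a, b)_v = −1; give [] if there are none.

[2, 11, 13, 19]

(a, b) ≡ (1311, -3789391749) mod (ℚ^×)²; places V = {2, 3, 5, 7, 11, 13, 17, 19, 23, 29, 41, ∞}.
(a,b)_41: α=2, u≡10; β=1, v≡1 (mod 41); (10|41)=+1, (1|41)=+1; sign (−1)^0·+1^1·+1^2 = +1.
(a,b)_7: α=-4, u≡4; β=-4, v≡1 (mod 7); (4|7)=+1, (1|7)=+1; sign (−1)^0·+1^-4·+1^-4 = +1.
(a,b)_29: α=0, u≡24; β=1, v≡8 (mod 29); (24|29)=+1, (8|29)=-1; sign (−1)^0·+1^1·-1^0 = +1.
(a,b)_13: α=8, u≡7; β=3, v≡2 (mod 13); (7|13)=-1, (2|13)=-1; sign (−1)^0·-1^3·-1^8 = -1.
(a,b)_∞: sgn(1311)=+, sgn(-3789391749)=−, so +1.
(a,b)_2: α=0, β=-4; u≡7, v≡3 (mod 8); ε(u)ε(v)=1·1, αω(v)=0·1, βω(u)=-4·0; sum ≡ 1  ⇒  -1.
(a,b)_11: α=2, u≡10; β=-1, v≡9 (mod 11); (10|11)=-1, (9|11)=+1; sign (−1)^0·-1^-1·+1^2 = -1.
(a,b)_23: α=3, u≡17; β=1, v≡3 (mod 23); (17|23)=-1, (3|23)=+1; sign (−1)^1·-1^1·+1^3 = +1.
(a,b)_3: α=1, u≡2; β=-1, v≡1 (mod 3); (2|3)=-1, (1|3)=+1; sign (−1)^1·-1^-1·+1^1 = +1.
(a,b)_5: α=-6, u≡4; β=-2, v≡4 (mod 5); (4|5)=+1, (4|5)=+1; sign (−1)^0·+1^-2·+1^-6 = +1.
(a,b)_19: α=3, u≡15; β=3, v≡2 (mod 19); (15|19)=-1, (2|19)=-1; sign (−1)^1·-1^3·-1^3 = -1.
(a,b)_17: α=4, u≡9; β=3, v≡6 (mod 17); (9|17)=+1, (6|17)=-1; sign (−1)^0·+1^3·-1^4 = +1.
Ram(1311, -3789391749) = {2, 11, 13, 19}; no ℚ_2-point on the conic.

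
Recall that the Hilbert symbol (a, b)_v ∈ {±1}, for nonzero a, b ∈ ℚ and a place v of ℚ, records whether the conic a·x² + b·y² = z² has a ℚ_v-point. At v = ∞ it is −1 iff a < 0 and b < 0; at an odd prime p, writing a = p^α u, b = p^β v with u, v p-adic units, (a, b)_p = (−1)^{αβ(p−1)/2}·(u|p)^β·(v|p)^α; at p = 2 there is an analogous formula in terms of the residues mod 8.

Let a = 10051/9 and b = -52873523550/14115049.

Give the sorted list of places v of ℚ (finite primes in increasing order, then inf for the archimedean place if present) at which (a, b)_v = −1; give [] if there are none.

[2, 23, 29, 37]

(a, b) ≡ (19, -49358) mod (ℚ^×)²; places V = {2, 3, 5, 13, 17, 19, 23, 29, 37, ∞}.
(a,b)_23: α=2, u≡20; β=3, v≡6 (mod 23); (20|23)=-1, (6|23)=+1; sign (−1)^0·-1^3·+1^2 = -1.
(a,b)_3: α=-2, u≡1; β=4, v≡1 (mod 3); (1|3)=+1, (1|3)=+1; sign (−1)^0·+1^4·+1^-2 = +1.
(a,b)_29: α=0, u≡18; β=1, v≡5 (mod 29); (18|29)=-1, (5|29)=+1; sign (−1)^0·-1^1·+1^0 = -1.
(a,b)_2: α=0, β=1; u≡3, v≡1 (mod 8); ε(u)ε(v)=1·0, αω(v)=0·0, βω(u)=1·1; sum ≡ 1  ⇒  -1.
(a,b)_37: α=0, u≡15; β=1, v≡32 (mod 37); (15|37)=-1, (32|37)=-1; sign (−1)^0·-1^1·-1^0 = -1.
(a,b)_5: α=0, u≡4; β=2, v≡2 (mod 5); (4|5)=+1, (2|5)=-1; sign (−1)^0·+1^2·-1^0 = +1.
(a,b)_17: α=0, u≡8; β=-4, v≡11 (mod 17); (8|17)=+1, (11|17)=-1; sign (−1)^0·+1^-4·-1^0 = +1.
(a,b)_∞: sgn(19)=+, sgn(-49358)=−, so +1.
(a,b)_13: α=0, u≡6; β=-2, v≡4 (mod 13); (6|13)=-1, (4|13)=+1; sign (−1)^0·-1^-2·+1^0 = +1.
(a,b)_19: α=1, u≡6; β=0, v≡16 (mod 19); (6|19)=+1, (16|19)=+1; sign (−1)^0·+1^0·+1^1 = +1.
Ram(19, -49358) = {2, 23, 29, 37}; no ℚ_2-point on the conic.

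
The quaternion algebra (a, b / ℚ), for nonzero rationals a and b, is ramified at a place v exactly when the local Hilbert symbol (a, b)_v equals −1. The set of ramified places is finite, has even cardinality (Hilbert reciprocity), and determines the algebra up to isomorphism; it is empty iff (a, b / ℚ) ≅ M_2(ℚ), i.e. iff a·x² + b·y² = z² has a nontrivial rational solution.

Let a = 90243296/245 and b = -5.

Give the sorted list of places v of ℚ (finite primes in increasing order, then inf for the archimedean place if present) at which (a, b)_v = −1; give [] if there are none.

[11, 37]

Mod squares: a ≡ 166870, b ≡ -5. Check v ∈ {∞, 2, 5, 7, 11, 13, 37, 41}.
v=13: a=13^2·(≡2), b=13^0·(≡8) mod 13; (2|13)=-1, (8|13)=-1; (−1)^{2·0·6}·(-1)^0·(-1)^2 = +1.
v=41: a=41^1·(≡29), b=41^0·(≡36) mod 41; (29|41)=-1, (36|41)=+1; (−1)^{1·0·20}·(-1)^0·(+1)^1 = +1.
v=7: a=7^-2·(≡2), b=7^0·(≡2) mod 7; (2|7)=+1, (2|7)=+1; (−1)^{-2·0·3}·(+1)^0·(+1)^-2 = +1.
v=2: v_2(a)=5, v_2(b)=0; units ≡ 3, 3 (mod 8); ε·ε+αω+βω = 1·1+5·1+0·1 ≡ 0  ⇒  (a,b)_2 = +1.
v=11: a=11^1·(≡5), b=11^0·(≡6) mod 11; (5|11)=+1, (6|11)=-1; (−1)^{1·0·5}·(+1)^0·(-1)^1 = -1.
v=37: a=37^1·(≡34), b=37^0·(≡32) mod 37; (34|37)=+1, (32|37)=-1; (−1)^{1·0·18}·(+1)^0·(-1)^1 = -1.
v=∞: 166870 > 0 and -5 < 0  ⇒  (a,b)_∞ = +1.
v=5: a=5^-1·(≡4), b=5^1·(≡4) mod 5; (4|5)=+1, (4|5)=+1; (−1)^{-1·1·2}·(+1)^1·(+1)^-1 = +1.
Ram(166870, -5) = {11, 37}; no ℚ_11-point on the conic.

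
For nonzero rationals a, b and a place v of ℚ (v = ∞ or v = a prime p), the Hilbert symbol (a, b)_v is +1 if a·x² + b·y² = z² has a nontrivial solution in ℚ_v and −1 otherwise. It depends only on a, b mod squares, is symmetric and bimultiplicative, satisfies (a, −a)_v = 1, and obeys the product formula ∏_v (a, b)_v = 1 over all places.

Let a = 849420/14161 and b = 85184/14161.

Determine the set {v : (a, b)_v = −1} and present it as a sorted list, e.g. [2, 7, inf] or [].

[2, 3, 11, 13]

(a, b) ≡ (195, 11) mod (ℚ^×)²; places V = {2, 3, 5, 7, 11, 13, 17, ∞}.
(a,b)_7: α=-2, u≡6; β=-2, v≡4 (mod 7); (6|7)=-1, (4|7)=+1; sign (−1)^0·-1^-2·+1^-2 = +1.
(a,b)_11: α=2, u≡6; β=3, v≡5 (mod 11); (6|11)=-1, (5|11)=+1; sign (−1)^0·-1^3·+1^2 = -1.
(a,b)_13: α=1, u≡7; β=0, v≡2 (mod 13); (7|13)=-1, (2|13)=-1; sign (−1)^0·-1^0·-1^1 = -1.
(a,b)_5: α=1, u≡4; β=0, v≡4 (mod 5); (4|5)=+1, (4|5)=+1; sign (−1)^0·+1^0·+1^1 = +1.
(a,b)_2: α=2, β=6; u≡3, v≡3 (mod 8); ε(u)ε(v)=1·1, αω(v)=2·1, βω(u)=6·1; sum ≡ 1  ⇒  -1.
(a,b)_17: α=-2, u≡1; β=-2, v≡10 (mod 17); (1|17)=+1, (10|17)=-1; sign (−1)^0·+1^-2·-1^-2 = +1.
(a,b)_3: α=3, u≡2; β=0, v≡2 (mod 3); (2|3)=-1, (2|3)=-1; sign (−1)^0·-1^0·-1^3 = -1.
(a,b)_∞: sgn(195)=+, sgn(11)=+, so +1.
Ram(195, 11) = {2, 3, 11, 13}; no ℚ_2-point on the conic.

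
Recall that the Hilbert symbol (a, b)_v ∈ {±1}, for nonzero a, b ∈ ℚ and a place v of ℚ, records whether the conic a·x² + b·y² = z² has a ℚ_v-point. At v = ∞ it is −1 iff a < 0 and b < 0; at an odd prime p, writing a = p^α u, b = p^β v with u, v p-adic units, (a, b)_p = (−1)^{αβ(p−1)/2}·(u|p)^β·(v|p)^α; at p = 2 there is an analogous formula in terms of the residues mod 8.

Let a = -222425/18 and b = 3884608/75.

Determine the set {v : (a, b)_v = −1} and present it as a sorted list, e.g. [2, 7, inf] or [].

[3, 29]

Mod squares: a ≡ -17794, b ≡ 182091. Check v ∈ {∞, 2, 3, 5, 7, 13, 23, 29, 31, 41}.
v=13: a=13^0·(≡1), b=13^1·(≡5) mod 13; (1|13)=+1, (5|13)=-1; (−1)^{0·1·6}·(+1)^1·(-1)^0 = +1.
v=41: a=41^1·(≡38), b=41^0·(≡32) mod 41; (38|41)=-1, (32|41)=+1; (−1)^{1·0·20}·(-1)^0·(+1)^1 = +1.
v=31: a=31^1·(≡13), b=31^0·(≡7) mod 31; (13|31)=-1, (7|31)=+1; (−1)^{1·0·15}·(-1)^0·(+1)^1 = +1.
v=3: a=3^-2·(≡2), b=3^-1·(≡1) mod 3; (2|3)=-1, (1|3)=+1; (−1)^{-2·-1·1}·(-1)^-1·(+1)^-2 = -1.
v=23: a=23^0·(≡3), b=23^1·(≡5) mod 23; (3|23)=+1, (5|23)=-1; (−1)^{0·1·11}·(+1)^1·(-1)^0 = +1.
v=5: a=5^2·(≡1), b=5^-2·(≡1) mod 5; (1|5)=+1, (1|5)=+1; (−1)^{2·-2·2}·(+1)^-2·(+1)^2 = +1.
v=2: v_2(a)=-1, v_2(b)=6; units ≡ 7, 3 (mod 8); ε·ε+αω+βω = 1·1+-1·1+6·0 ≡ 0  ⇒  (a,b)_2 = +1.
v=29: a=29^0·(≡18), b=29^1·(≡12) mod 29; (18|29)=-1, (12|29)=-1; (−1)^{0·1·14}·(-1)^1·(-1)^0 = -1.
v=∞: -17794 < 0 and 182091 > 0  ⇒  (a,b)_∞ = +1.
v=7: a=7^1·(≡3), b=7^1·(≡1) mod 7; (3|7)=-1, (1|7)=+1; (−1)^{1·1·3}·(-1)^1·(+1)^1 = +1.
Ram(-17794, 182091) = {3, 29}; no ℚ_3-point on the conic.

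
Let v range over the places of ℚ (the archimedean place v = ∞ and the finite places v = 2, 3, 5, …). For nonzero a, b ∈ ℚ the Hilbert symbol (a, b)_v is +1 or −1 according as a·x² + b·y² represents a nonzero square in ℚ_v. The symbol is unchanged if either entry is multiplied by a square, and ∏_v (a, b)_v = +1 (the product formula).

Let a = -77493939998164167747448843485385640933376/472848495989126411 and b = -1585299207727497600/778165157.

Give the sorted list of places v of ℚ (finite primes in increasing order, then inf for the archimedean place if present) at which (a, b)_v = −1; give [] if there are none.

(a, b) ≡ (-712426, -4932125198) mod (ℚ^×)²; places V = {2, 3, 5, 7, 11, 13, 17, 19, 23, 43, 47, 53, ∞}.
(a,b)_23: α=8, u≡5; β=3, v≡7 (mod 23); (5|23)=-1, (7|23)=-1; sign (−1)^0·-1^3·-1^8 = -1.
(a,b)_5: α=0, u≡4; β=2, v≡3 (mod 5); (4|5)=+1, (3|5)=-1; sign (−1)^0·+1^2·-1^0 = +1.
(a,b)_13: α=3, u≡11; β=1, v≡3 (mod 13); (11|13)=-1, (3|13)=+1; sign (−1)^0·-1^1·+1^3 = -1.
(a,b)_19: α=4, u≡9; β=2, v≡17 (mod 19); (9|19)=+1, (17|19)=+1; sign (−1)^0·+1^2·+1^4 = +1.
(a,b)_43: α=2, u≡41; β=1, v≡3 (mod 43); (41|43)=+1, (3|43)=-1; sign (−1)^0·+1^1·-1^2 = +1.
(a,b)_2: α=11, β=7; u≡3, v≡1 (mod 8); ε(u)ε(v)=1·0, αω(v)=11·0, βω(u)=7·1; sum ≡ 1  ⇒  -1.
(a,b)_47: α=3, u≡11; β=1, v≡23 (mod 47); (11|47)=-1, (23|47)=-1; sign (−1)^1·-1^1·-1^3 = -1.
(a,b)_7: α=-4, u≡3; β=-1, v≡3 (mod 7); (3|7)=-1, (3|7)=-1; sign (−1)^0·-1^-1·-1^-4 = -1.
(a,b)_53: α=3, u≡19; β=1, v≡46 (mod 53); (19|53)=-1, (46|53)=+1; sign (−1)^0·-1^1·+1^3 = -1.
(a,b)_∞: sgn(-712426)=−, sgn(-4932125198)=−, so -1.
(a,b)_3: α=10, u≡2; β=4, v≡1 (mod 3); (2|3)=-1, (1|3)=+1; sign (−1)^0·-1^4·+1^10 = +1.
(a,b)_11: α=-9, u≡6; β=-3, v≡10 (mod 11); (6|11)=-1, (10|11)=-1; sign (−1)^1·-1^-3·-1^-9 = -1.
(a,b)_17: α=-4, u≡11; β=-4, v≡14 (mod 17); (11|17)=-1, (14|17)=-1; sign (−1)^0·-1^-4·-1^-4 = +1.
|Ram(-712426, -4932125198)| = 8, even; anisotropic at {2, 7, 11, 13, 23, 47, 53, ∞}.

[2, 7, 11, 13, 23, 47, 53, inf]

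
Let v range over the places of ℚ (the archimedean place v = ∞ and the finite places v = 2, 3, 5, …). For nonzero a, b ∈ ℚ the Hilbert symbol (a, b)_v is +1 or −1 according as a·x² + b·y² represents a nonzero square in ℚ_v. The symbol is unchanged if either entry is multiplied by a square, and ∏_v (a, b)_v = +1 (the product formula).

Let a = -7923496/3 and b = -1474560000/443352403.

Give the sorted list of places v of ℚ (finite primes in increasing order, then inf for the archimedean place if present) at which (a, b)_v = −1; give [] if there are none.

[2, 3, 29, inf]

Mod squares: a ≡ -121278, b ≡ -43. Check v ∈ {∞, 2, 3, 5, 7, 13, 17, 19, 29, 41, 43}.
v=7: a=7^2·(≡1), b=7^0·(≡6) mod 7; (1|7)=+1, (6|7)=-1; (−1)^{2·0·3}·(+1)^0·(-1)^2 = +1.
v=∞: -121278 < 0 and -43 < 0  ⇒  (a,b)_∞ = -1.
v=3: a=3^-1·(≡2), b=3^2·(≡2) mod 3; (2|3)=-1, (2|3)=-1; (−1)^{-1·2·1}·(-1)^2·(-1)^-1 = -1.
v=2: v_2(a)=3, v_2(b)=18; units ≡ 1, 5 (mod 8); ε·ε+αω+βω = 0·0+3·1+18·0 ≡ 1  ⇒  (a,b)_2 = -1.
v=29: a=29^1·(≡24), b=29^0·(≡15) mod 29; (24|29)=+1, (15|29)=-1; (−1)^{1·0·14}·(+1)^0·(-1)^1 = -1.
v=17: a=17^1·(≡6), b=17^0·(≡4) mod 17; (6|17)=-1, (4|17)=+1; (−1)^{1·0·8}·(-1)^0·(+1)^1 = +1.
v=43: a=43^0·(≡38), b=43^-1·(≡34) mod 43; (38|43)=+1, (34|43)=-1; (−1)^{0·-1·21}·(+1)^-1·(-1)^0 = +1.
v=19: a=19^0·(≡12), b=19^-2·(≡18) mod 19; (12|19)=-1, (18|19)=-1; (−1)^{0·-2·9}·(-1)^-2·(-1)^0 = +1.
v=13: a=13^0·(≡10), b=13^-4·(≡9) mod 13; (10|13)=+1, (9|13)=+1; (−1)^{0·-4·6}·(+1)^-4·(+1)^0 = +1.
v=5: a=5^0·(≡3), b=5^4·(≡3) mod 5; (3|5)=-1, (3|5)=-1; (−1)^{0·4·2}·(-1)^4·(-1)^0 = +1.
v=41: a=41^1·(≡6), b=41^0·(≡8) mod 41; (6|41)=-1, (8|41)=+1; (−1)^{1·0·20}·(-1)^0·(+1)^1 = +1.
(-121278, -43 / ℚ) ramifies at {2, 3, 29, ∞}: a division algebra.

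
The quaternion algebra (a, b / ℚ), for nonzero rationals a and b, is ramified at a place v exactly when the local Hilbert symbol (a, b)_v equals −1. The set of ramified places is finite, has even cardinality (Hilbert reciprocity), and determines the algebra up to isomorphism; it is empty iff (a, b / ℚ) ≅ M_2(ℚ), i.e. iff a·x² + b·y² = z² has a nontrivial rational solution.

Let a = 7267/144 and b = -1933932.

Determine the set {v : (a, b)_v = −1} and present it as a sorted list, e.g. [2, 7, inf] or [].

(a, b) ≡ (43, -9867) mod (ℚ^×)²; places V = {2, 3, 7, 11, 13, 23, 43, ∞}.
(a,b)_3: α=-2, u≡1; β=1, v≡2 (mod 3); (1|3)=+1, (2|3)=-1; sign (−1)^0·+1^1·-1^-2 = +1.
(a,b)_∞: sgn(43)=+, sgn(-9867)=−, so +1.
(a,b)_11: α=0, u≡7; β=1, v≡1 (mod 11); (7|11)=-1, (1|11)=+1; sign (−1)^0·-1^1·+1^0 = -1.
(a,b)_13: α=2, u≡4; β=1, v≡8 (mod 13); (4|13)=+1, (8|13)=-1; sign (−1)^0·+1^1·-1^2 = +1.
(a,b)_43: α=1, u≡17; β=0, v≡36 (mod 43); (17|43)=+1, (36|43)=+1; sign (−1)^0·+1^0·+1^1 = +1.
(a,b)_23: α=0, u≡19; β=1, v≡4 (mod 23); (19|23)=-1, (4|23)=+1; sign (−1)^0·-1^1·+1^0 = -1.
(a,b)_7: α=0, u≡2; β=2, v≡5 (mod 7); (2|7)=+1, (5|7)=-1; sign (−1)^0·+1^2·-1^0 = +1.
(a,b)_2: α=-4, β=2; u≡3, v≡5 (mod 8); ε(u)ε(v)=1·0, αω(v)=-4·1, βω(u)=2·1; sum ≡ 0  ⇒  +1.
|Ram(43, -9867)| = 2, even; anisotropic at {11, 23}.

[11, 23]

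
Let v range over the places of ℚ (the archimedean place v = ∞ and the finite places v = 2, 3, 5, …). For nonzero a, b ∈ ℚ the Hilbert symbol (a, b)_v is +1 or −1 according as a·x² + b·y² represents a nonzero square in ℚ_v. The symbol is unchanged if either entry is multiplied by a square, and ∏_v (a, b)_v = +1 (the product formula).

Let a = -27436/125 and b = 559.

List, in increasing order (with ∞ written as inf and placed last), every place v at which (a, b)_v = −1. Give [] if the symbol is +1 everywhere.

[19, 43]

(a, b) ≡ (-95, 559) mod (ℚ^×)²; places V = {2, 5, 13, 19, 43, ∞}.
(a,b)_2: α=2, β=0; u≡1, v≡7 (mod 8); ε(u)ε(v)=0·1, αω(v)=2·0, βω(u)=0·0; sum ≡ 0  ⇒  +1.
(a,b)_19: α=3, u≡10; β=0, v≡8 (mod 19); (10|19)=-1, (8|19)=-1; sign (−1)^0·-1^0·-1^3 = -1.
(a,b)_5: α=-3, u≡4; β=0, v≡4 (mod 5); (4|5)=+1, (4|5)=+1; sign (−1)^0·+1^0·+1^-3 = +1.
(a,b)_∞: sgn(-95)=−, sgn(559)=+, so +1.
(a,b)_43: α=0, u≡22; β=1, v≡13 (mod 43); (22|43)=-1, (13|43)=+1; sign (−1)^0·-1^1·+1^0 = -1.
(a,b)_13: α=0, u≡9; β=1, v≡4 (mod 13); (9|13)=+1, (4|13)=+1; sign (−1)^0·+1^1·+1^0 = +1.
Ram(-95, 559) = {19, 43}; no ℚ_19-point on the conic.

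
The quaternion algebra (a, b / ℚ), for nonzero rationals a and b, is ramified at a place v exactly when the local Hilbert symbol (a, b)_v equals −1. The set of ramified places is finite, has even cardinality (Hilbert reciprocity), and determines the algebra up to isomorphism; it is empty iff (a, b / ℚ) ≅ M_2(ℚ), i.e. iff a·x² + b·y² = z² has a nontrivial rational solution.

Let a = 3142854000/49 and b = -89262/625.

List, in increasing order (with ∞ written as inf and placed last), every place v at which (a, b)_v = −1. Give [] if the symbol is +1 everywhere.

(a, b) ≡ (7215, -1102) mod (ℚ^×)²; places V = {2, 3, 5, 7, 11, 13, 19, 29, 37, ∞}.
(a,b)_11: α=2, u≡6; β=0, v≡4 (mod 11); (6|11)=-1, (4|11)=+1; sign (−1)^0·-1^0·+1^2 = +1.
(a,b)_3: α=3, u≡2; β=4, v≡2 (mod 3); (2|3)=-1, (2|3)=-1; sign (−1)^0·-1^4·-1^3 = -1.
(a,b)_37: α=1, u≡30; β=0, v≡23 (mod 37); (30|37)=+1, (23|37)=-1; sign (−1)^0·+1^0·-1^1 = -1.
(a,b)_13: α=1, u≡12; β=0, v≡9 (mod 13); (12|13)=+1, (9|13)=+1; sign (−1)^0·+1^0·+1^1 = +1.
(a,b)_19: α=0, u≡18; β=1, v≡12 (mod 19); (18|19)=-1, (12|19)=-1; sign (−1)^0·-1^1·-1^0 = -1.
(a,b)_7: α=-2, u≡6; β=0, v≡1 (mod 7); (6|7)=-1, (1|7)=+1; sign (−1)^0·-1^0·+1^-2 = +1.
(a,b)_5: α=3, u≡3; β=-4, v≡3 (mod 5); (3|5)=-1, (3|5)=-1; sign (−1)^0·-1^-4·-1^3 = -1.
(a,b)_2: α=4, β=1; u≡7, v≡1 (mod 8); ε(u)ε(v)=1·0, αω(v)=4·0, βω(u)=1·0; sum ≡ 0  ⇒  +1.
(a,b)_∞: sgn(7215)=+, sgn(-1102)=−, so +1.
(a,b)_29: α=0, u≡23; β=1, v≡7 (mod 29); (23|29)=+1, (7|29)=+1; sign (−1)^0·+1^1·+1^0 = +1.
|Ram(7215, -1102)| = 4, even; anisotropic at {3, 5, 19, 37}.

[3, 5, 19, 37]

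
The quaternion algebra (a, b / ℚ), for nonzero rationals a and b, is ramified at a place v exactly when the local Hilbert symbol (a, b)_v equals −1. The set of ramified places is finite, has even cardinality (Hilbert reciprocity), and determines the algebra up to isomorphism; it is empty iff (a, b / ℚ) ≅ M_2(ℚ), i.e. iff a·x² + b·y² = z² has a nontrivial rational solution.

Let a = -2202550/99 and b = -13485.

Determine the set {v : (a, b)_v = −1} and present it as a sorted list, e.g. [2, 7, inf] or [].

Mod squares: a ≡ -19778, b ≡ -13485. Check v ∈ {∞, 2, 3, 5, 7, 11, 29, 31}.
v=29: a=29^1·(≡17), b=29^1·(≡28) mod 29; (17|29)=-1, (28|29)=+1; (−1)^{1·1·14}·(-1)^1·(+1)^1 = -1.
v=2: v_2(a)=1, v_2(b)=0; units ≡ 7, 3 (mod 8); ε·ε+αω+βω = 1·1+1·1+0·0 ≡ 0  ⇒  (a,b)_2 = +1.
v=5: a=5^2·(≡2), b=5^1·(≡3) mod 5; (2|5)=-1, (3|5)=-1; (−1)^{2·1·2}·(-1)^1·(-1)^2 = -1.
v=3: a=3^-2·(≡1), b=3^1·(≡2) mod 3; (1|3)=+1, (2|3)=-1; (−1)^{-2·1·1}·(+1)^1·(-1)^-2 = +1.
v=31: a=31^1·(≡21), b=31^1·(≡30) mod 31; (21|31)=-1, (30|31)=-1; (−1)^{1·1·15}·(-1)^1·(-1)^1 = -1.
v=∞: -19778 < 0 and -13485 < 0  ⇒  (a,b)_∞ = -1.
v=7: a=7^2·(≡4), b=7^0·(≡4) mod 7; (4|7)=+1, (4|7)=+1; (−1)^{2·0·3}·(+1)^0·(+1)^2 = +1.
v=11: a=11^-1·(≡10), b=11^0·(≡1) mod 11; (10|11)=-1, (1|11)=+1; (−1)^{-1·0·5}·(-1)^0·(+1)^-1 = +1.
|Ram(-19778, -13485)| = 4, even; anisotropic at {5, 29, 31, ∞}.

[5, 29, 31, inf]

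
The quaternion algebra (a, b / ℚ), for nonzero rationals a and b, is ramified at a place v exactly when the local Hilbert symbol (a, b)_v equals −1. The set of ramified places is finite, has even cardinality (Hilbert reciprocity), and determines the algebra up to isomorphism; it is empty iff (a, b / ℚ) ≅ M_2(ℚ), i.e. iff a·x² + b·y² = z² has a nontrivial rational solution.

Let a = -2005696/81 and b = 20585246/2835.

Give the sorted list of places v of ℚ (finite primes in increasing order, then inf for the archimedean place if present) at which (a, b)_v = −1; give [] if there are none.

[2, 37]

(a, b) ≡ (-259, 49210) mod (ℚ^×)²; places V = {2, 3, 5, 7, 11, 19, 37, ∞}.
(a,b)_19: α=0, u≡4; β=1, v≡4 (mod 19); (4|19)=+1, (4|19)=+1; sign (−1)^0·+1^1·+1^0 = +1.
(a,b)_37: α=1, u≡26; β=1, v≡14 (mod 37); (26|37)=+1, (14|37)=-1; sign (−1)^0·+1^1·-1^1 = -1.
(a,b)_11: α=2, u≡3; β=4, v≡8 (mod 11); (3|11)=+1, (8|11)=-1; sign (−1)^0·+1^4·-1^2 = +1.
(a,b)_∞: sgn(-259)=−, sgn(49210)=+, so +1.
(a,b)_5: α=0, u≡4; β=-1, v≡3 (mod 5); (4|5)=+1, (3|5)=-1; sign (−1)^0·+1^-1·-1^0 = +1.
(a,b)_3: α=-4, u≡2; β=-4, v≡1 (mod 3); (2|3)=-1, (1|3)=+1; sign (−1)^0·-1^-4·+1^-4 = +1.
(a,b)_2: α=6, β=1; u≡5, v≡5 (mod 8); ε(u)ε(v)=0·0, αω(v)=6·1, βω(u)=1·1; sum ≡ 1  ⇒  -1.
(a,b)_7: α=1, u≡6; β=-1, v≡4 (mod 7); (6|7)=-1, (4|7)=+1; sign (−1)^1·-1^-1·+1^1 = +1.
Ram(-259, 49210) = {2, 37}; no ℚ_2-point on the conic.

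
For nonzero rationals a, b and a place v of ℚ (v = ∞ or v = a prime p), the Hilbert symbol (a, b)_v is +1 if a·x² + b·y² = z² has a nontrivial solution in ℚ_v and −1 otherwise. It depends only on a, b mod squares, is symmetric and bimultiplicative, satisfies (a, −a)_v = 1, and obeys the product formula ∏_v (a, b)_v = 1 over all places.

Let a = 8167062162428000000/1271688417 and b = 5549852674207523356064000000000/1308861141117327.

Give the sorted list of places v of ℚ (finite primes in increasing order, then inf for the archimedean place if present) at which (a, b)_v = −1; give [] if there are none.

Mod squares: a ≡ 391, b ≡ 455. Check v ∈ {∞, 2, 3, 5, 7, 13, 17, 23, 31, 41, 43}.
v=13: a=13^4·(≡1), b=13^7·(≡12) mod 13; (1|13)=+1, (12|13)=+1; (−1)^{4·7·6}·(+1)^7·(+1)^4 = +1.
v=2: v_2(a)=8, v_2(b)=14; units ≡ 7, 7 (mod 8); ε·ε+αω+βω = 1·1+8·0+14·0 ≡ 1  ⇒  (a,b)_2 = -1.
v=43: a=43^2·(≡25), b=43^2·(≡23) mod 43; (25|43)=+1, (23|43)=+1; (−1)^{2·2·21}·(+1)^2·(+1)^2 = +1.
v=7: a=7^0·(≡6), b=7^-1·(≡1) mod 7; (6|7)=-1, (1|7)=+1; (−1)^{0·-1·3}·(-1)^-1·(+1)^0 = -1.
v=∞: 391 > 0 and 455 > 0  ⇒  (a,b)_∞ = +1.
v=41: a=41^2·(≡12), b=41^4·(≡40) mod 41; (12|41)=-1, (40|41)=+1; (−1)^{2·4·20}·(-1)^4·(+1)^2 = +1.
v=3: a=3^-4·(≡1), b=3^-6·(≡2) mod 3; (1|3)=+1, (2|3)=-1; (−1)^{-4·-6·1}·(+1)^-6·(-1)^-4 = +1.
v=5: a=5^6·(≡1), b=5^9·(≡4) mod 5; (1|5)=+1, (4|5)=+1; (−1)^{6·9·2}·(+1)^9·(+1)^6 = +1.
v=17: a=17^-1·(≡6), b=17^-2·(≡13) mod 17; (6|17)=-1, (13|17)=+1; (−1)^{-1·-2·8}·(-1)^-2·(+1)^-1 = +1.
v=31: a=31^-4·(≡4), b=31^-6·(≡27) mod 31; (4|31)=+1, (27|31)=-1; (−1)^{-4·-6·15}·(+1)^-6·(-1)^-4 = +1.
v=23: a=23^1·(≡15), b=23^2·(≡8) mod 23; (15|23)=-1, (8|23)=+1; (−1)^{1·2·11}·(-1)^2·(+1)^1 = +1.
|Ram(391, 455)| = 2, even; anisotropic at {2, 7}.

[2, 7]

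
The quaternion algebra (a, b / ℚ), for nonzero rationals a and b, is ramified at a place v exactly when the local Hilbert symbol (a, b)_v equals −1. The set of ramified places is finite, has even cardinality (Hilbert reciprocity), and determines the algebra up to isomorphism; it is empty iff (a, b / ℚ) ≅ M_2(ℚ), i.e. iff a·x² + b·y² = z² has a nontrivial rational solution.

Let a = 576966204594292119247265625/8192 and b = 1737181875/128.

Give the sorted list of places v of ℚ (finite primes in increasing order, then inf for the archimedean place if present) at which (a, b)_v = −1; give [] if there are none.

Mod squares: a ≡ 382375266, b ≡ 45942. Check v ∈ {∞, 2, 3, 5, 7, 11, 13, 19, 29, 31, 41}.
v=2: v_2(a)=-13, v_2(b)=-7; units ≡ 1, 3 (mod 8); ε·ε+αω+βω = 0·1+-13·1+-7·0 ≡ 1  ⇒  (a,b)_2 = -1.
v=∞: 382375266 > 0 and 45942 > 0  ⇒  (a,b)_∞ = +1.
v=3: a=3^3·(≡2), b=3^1·(≡2) mod 3; (2|3)=-1, (2|3)=-1; (−1)^{3·1·1}·(-1)^1·(-1)^3 = -1.
v=13: a=13^3·(≡2), b=13^1·(≡2) mod 13; (2|13)=-1, (2|13)=-1; (−1)^{3·1·6}·(-1)^1·(-1)^3 = +1.
v=7: a=7^1·(≡6), b=7^0·(≡1) mod 7; (6|7)=-1, (1|7)=+1; (−1)^{1·0·3}·(-1)^0·(+1)^1 = +1.
v=41: a=41^1·(≡14), b=41^0·(≡38) mod 41; (14|41)=-1, (38|41)=-1; (−1)^{1·0·20}·(-1)^0·(-1)^1 = -1.
v=19: a=19^3·(≡17), b=19^1·(≡7) mod 19; (17|19)=+1, (7|19)=+1; (−1)^{3·1·9}·(+1)^1·(+1)^3 = -1.
v=5: a=5^8·(≡4), b=5^4·(≡2) mod 5; (4|5)=+1, (2|5)=-1; (−1)^{8·4·2}·(+1)^4·(-1)^8 = +1.
v=29: a=29^1·(≡21), b=29^0·(≡20) mod 29; (21|29)=-1, (20|29)=+1; (−1)^{1·0·14}·(-1)^0·(+1)^1 = +1.
v=31: a=31^3·(≡29), b=31^1·(≡19) mod 31; (29|31)=-1, (19|31)=+1; (−1)^{3·1·15}·(-1)^1·(+1)^3 = +1.
v=11: a=11^4·(≡1), b=11^2·(≡7) mod 11; (1|11)=+1, (7|11)=-1; (−1)^{4·2·5}·(+1)^2·(-1)^4 = +1.
(382375266, 45942 / ℚ) ramifies at {2, 3, 19, 41}: a division algebra.

[2, 3, 19, 41]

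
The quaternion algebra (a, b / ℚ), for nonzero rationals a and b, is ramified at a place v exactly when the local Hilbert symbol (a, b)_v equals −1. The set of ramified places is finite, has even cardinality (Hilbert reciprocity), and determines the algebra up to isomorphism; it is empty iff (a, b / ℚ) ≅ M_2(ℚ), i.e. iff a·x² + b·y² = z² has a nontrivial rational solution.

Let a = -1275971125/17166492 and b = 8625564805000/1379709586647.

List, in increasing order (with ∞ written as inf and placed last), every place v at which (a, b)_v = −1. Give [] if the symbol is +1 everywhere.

Mod squares: a ≡ -7315, b ≡ 2926. Check v ∈ {∞, 2, 3, 5, 7, 11, 13, 17, 19, 29}.
v=7: a=7^-1·(≡3), b=7^-3·(≡5) mod 7; (3|7)=-1, (5|7)=-1; (−1)^{-1·-3·3}·(-1)^-3·(-1)^-1 = -1.
v=13: a=13^2·(≡3), b=13^4·(≡12) mod 13; (3|13)=+1, (12|13)=+1; (−1)^{2·4·6}·(+1)^4·(+1)^2 = +1.
v=29: a=29^-2·(≡24), b=29^-2·(≡17) mod 29; (24|29)=+1, (17|29)=-1; (−1)^{-2·-2·14}·(+1)^-2·(-1)^-2 = +1.
v=∞: -7315 < 0 and 2926 > 0  ⇒  (a,b)_∞ = +1.
v=11: a=11^1·(≡6), b=11^1·(≡7) mod 11; (6|11)=-1, (7|11)=-1; (−1)^{1·1·5}·(-1)^1·(-1)^1 = -1.
v=17: a=17^2·(≡12), b=17^2·(≡8) mod 17; (12|17)=-1, (8|17)=+1; (−1)^{2·2·8}·(-1)^2·(+1)^2 = +1.
v=3: a=3^-6·(≡2), b=3^-14·(≡1) mod 3; (2|3)=-1, (1|3)=+1; (−1)^{-6·-14·1}·(-1)^-14·(+1)^-6 = +1.
v=5: a=5^3·(≡3), b=5^4·(≡4) mod 5; (3|5)=-1, (4|5)=+1; (−1)^{3·4·2}·(-1)^4·(+1)^3 = +1.
v=2: v_2(a)=-2, v_2(b)=3; units ≡ 5, 7 (mod 8); ε·ε+αω+βω = 0·1+-2·0+3·1 ≡ 1  ⇒  (a,b)_2 = -1.
v=19: a=19^1·(≡12), b=19^1·(≡15) mod 19; (12|19)=-1, (15|19)=-1; (−1)^{1·1·9}·(-1)^1·(-1)^1 = -1.
|Ram(-7315, 2926)| = 4, even; anisotropic at {2, 7, 11, 19}.

[2, 7, 11, 19]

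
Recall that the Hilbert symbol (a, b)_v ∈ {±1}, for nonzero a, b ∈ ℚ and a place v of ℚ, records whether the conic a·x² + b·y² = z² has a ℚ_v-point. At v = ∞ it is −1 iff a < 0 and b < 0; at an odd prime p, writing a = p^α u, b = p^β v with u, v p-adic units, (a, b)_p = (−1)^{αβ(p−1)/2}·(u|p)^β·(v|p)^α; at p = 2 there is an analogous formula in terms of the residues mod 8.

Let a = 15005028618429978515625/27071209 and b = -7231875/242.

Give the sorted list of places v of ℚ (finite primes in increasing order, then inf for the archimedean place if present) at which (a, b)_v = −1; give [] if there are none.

(a, b) ≡ (105, -23142) mod (ℚ^×)²; places V = {2, 3, 5, 7, 11, 19, 29, 43, ∞}.
(a,b)_3: α=5, u≡2; β=1, v≡2 (mod 3); (2|3)=-1, (2|3)=-1; sign (−1)^1·-1^1·-1^5 = -1.
(a,b)_∞: sgn(105)=+, sgn(-23142)=−, so +1.
(a,b)_2: α=0, β=-1; u≡1, v≡5 (mod 8); ε(u)ε(v)=0·0, αω(v)=0·1, βω(u)=-1·0; sum ≡ 0  ⇒  +1.
(a,b)_5: α=9, u≡1; β=4, v≡2 (mod 5); (1|5)=+1, (2|5)=-1; sign (−1)^0·+1^4·-1^9 = -1.
(a,b)_19: α=4, u≡10; β=1, v≡11 (mod 19); (10|19)=-1, (11|19)=+1; sign (−1)^0·-1^1·+1^4 = -1.
(a,b)_11: α=-4, u≡7; β=-2, v≡10 (mod 11); (7|11)=-1, (10|11)=-1; sign (−1)^0·-1^-2·-1^-4 = +1.
(a,b)_43: α=-2, u≡7; β=0, v≡38 (mod 43); (7|43)=-1, (38|43)=+1; sign (−1)^0·-1^0·+1^-2 = +1.
(a,b)_7: α=3, u≡1; β=1, v≡3 (mod 7); (1|7)=+1, (3|7)=-1; sign (−1)^1·+1^1·-1^3 = +1.
(a,b)_29: α=4, u≡2; β=1, v≡17 (mod 29); (2|29)=-1, (17|29)=-1; sign (−1)^0·-1^1·-1^4 = -1.
Ram(105, -23142) = {3, 5, 19, 29}; no ℚ_3-point on the conic.

[3, 5, 19, 29]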